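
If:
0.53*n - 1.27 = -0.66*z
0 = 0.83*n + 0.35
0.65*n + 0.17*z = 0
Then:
No Solution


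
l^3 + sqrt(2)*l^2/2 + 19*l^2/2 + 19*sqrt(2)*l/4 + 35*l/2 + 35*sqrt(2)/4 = (l + 5/2)*(l + 7)*(l + sqrt(2)/2)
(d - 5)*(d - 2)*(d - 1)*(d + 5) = d^4 - 3*d^3 - 23*d^2 + 75*d - 50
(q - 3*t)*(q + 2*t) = q^2 - q*t - 6*t^2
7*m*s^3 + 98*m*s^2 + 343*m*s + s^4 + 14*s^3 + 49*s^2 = s*(7*m + s)*(s + 7)^2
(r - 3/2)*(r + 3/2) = r^2 - 9/4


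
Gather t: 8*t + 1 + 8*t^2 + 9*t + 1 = 8*t^2 + 17*t + 2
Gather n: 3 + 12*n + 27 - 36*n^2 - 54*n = -36*n^2 - 42*n + 30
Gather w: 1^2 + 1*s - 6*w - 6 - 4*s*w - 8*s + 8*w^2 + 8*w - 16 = -7*s + 8*w^2 + w*(2 - 4*s) - 21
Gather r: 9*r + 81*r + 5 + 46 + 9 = 90*r + 60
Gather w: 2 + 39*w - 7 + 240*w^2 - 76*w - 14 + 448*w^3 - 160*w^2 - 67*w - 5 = 448*w^3 + 80*w^2 - 104*w - 24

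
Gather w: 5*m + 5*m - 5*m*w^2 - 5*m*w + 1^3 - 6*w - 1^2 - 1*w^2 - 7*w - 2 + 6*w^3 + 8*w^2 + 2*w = 10*m + 6*w^3 + w^2*(7 - 5*m) + w*(-5*m - 11) - 2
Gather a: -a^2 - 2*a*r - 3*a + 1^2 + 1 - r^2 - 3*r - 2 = -a^2 + a*(-2*r - 3) - r^2 - 3*r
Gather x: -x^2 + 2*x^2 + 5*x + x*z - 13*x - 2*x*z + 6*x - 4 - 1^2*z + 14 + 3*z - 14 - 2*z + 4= x^2 + x*(-z - 2)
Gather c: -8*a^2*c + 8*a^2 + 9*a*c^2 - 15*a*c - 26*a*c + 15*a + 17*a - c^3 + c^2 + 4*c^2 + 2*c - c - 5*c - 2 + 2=8*a^2 + 32*a - c^3 + c^2*(9*a + 5) + c*(-8*a^2 - 41*a - 4)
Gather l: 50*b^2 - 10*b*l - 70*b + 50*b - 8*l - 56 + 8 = 50*b^2 - 20*b + l*(-10*b - 8) - 48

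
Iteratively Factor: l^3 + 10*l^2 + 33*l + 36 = (l + 3)*(l^2 + 7*l + 12) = (l + 3)*(l + 4)*(l + 3)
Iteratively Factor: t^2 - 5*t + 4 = (t - 4)*(t - 1)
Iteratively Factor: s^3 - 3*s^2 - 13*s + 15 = (s - 1)*(s^2 - 2*s - 15) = (s - 5)*(s - 1)*(s + 3)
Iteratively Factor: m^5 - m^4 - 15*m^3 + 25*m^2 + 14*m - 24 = (m - 2)*(m^4 + m^3 - 13*m^2 - m + 12) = (m - 2)*(m - 1)*(m^3 + 2*m^2 - 11*m - 12) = (m - 3)*(m - 2)*(m - 1)*(m^2 + 5*m + 4) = (m - 3)*(m - 2)*(m - 1)*(m + 4)*(m + 1)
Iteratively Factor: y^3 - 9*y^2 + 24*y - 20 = (y - 2)*(y^2 - 7*y + 10) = (y - 2)^2*(y - 5)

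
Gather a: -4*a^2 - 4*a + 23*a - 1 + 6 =-4*a^2 + 19*a + 5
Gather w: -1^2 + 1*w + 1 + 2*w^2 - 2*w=2*w^2 - w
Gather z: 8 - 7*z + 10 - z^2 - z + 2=-z^2 - 8*z + 20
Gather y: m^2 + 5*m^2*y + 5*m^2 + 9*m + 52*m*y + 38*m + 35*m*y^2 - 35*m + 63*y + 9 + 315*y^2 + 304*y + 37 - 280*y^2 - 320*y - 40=6*m^2 + 12*m + y^2*(35*m + 35) + y*(5*m^2 + 52*m + 47) + 6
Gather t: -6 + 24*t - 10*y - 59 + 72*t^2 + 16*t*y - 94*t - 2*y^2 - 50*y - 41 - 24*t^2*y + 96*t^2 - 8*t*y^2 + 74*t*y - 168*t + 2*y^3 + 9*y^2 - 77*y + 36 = t^2*(168 - 24*y) + t*(-8*y^2 + 90*y - 238) + 2*y^3 + 7*y^2 - 137*y - 70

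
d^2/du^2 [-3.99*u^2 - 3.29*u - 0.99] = -7.98000000000000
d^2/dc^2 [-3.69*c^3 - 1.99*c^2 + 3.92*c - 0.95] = -22.14*c - 3.98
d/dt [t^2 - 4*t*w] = 2*t - 4*w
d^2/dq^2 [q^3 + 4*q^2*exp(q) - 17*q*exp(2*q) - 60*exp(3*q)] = 4*q^2*exp(q) - 68*q*exp(2*q) + 16*q*exp(q) + 6*q - 540*exp(3*q) - 68*exp(2*q) + 8*exp(q)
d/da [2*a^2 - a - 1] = 4*a - 1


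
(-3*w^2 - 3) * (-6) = 18*w^2 + 18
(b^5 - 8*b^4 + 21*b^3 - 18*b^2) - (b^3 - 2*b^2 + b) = b^5 - 8*b^4 + 20*b^3 - 16*b^2 - b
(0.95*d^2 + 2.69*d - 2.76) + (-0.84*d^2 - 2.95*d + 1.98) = 0.11*d^2 - 0.26*d - 0.78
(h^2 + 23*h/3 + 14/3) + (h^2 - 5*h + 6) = 2*h^2 + 8*h/3 + 32/3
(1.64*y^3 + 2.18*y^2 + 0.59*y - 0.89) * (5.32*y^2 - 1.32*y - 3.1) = 8.7248*y^5 + 9.4328*y^4 - 4.8228*y^3 - 12.2716*y^2 - 0.6542*y + 2.759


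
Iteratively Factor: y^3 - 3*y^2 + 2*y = (y)*(y^2 - 3*y + 2) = y*(y - 1)*(y - 2)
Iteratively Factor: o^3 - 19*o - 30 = (o + 3)*(o^2 - 3*o - 10) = (o - 5)*(o + 3)*(o + 2)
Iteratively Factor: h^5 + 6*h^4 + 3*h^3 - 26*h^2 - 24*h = (h)*(h^4 + 6*h^3 + 3*h^2 - 26*h - 24) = h*(h + 3)*(h^3 + 3*h^2 - 6*h - 8) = h*(h - 2)*(h + 3)*(h^2 + 5*h + 4) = h*(h - 2)*(h + 3)*(h + 4)*(h + 1)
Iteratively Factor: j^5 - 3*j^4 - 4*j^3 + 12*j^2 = (j)*(j^4 - 3*j^3 - 4*j^2 + 12*j) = j^2*(j^3 - 3*j^2 - 4*j + 12) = j^2*(j + 2)*(j^2 - 5*j + 6) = j^2*(j - 3)*(j + 2)*(j - 2)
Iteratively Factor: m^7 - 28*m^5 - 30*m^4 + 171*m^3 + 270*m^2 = (m)*(m^6 - 28*m^4 - 30*m^3 + 171*m^2 + 270*m) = m*(m - 5)*(m^5 + 5*m^4 - 3*m^3 - 45*m^2 - 54*m) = m*(m - 5)*(m + 3)*(m^4 + 2*m^3 - 9*m^2 - 18*m) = m*(m - 5)*(m - 3)*(m + 3)*(m^3 + 5*m^2 + 6*m) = m*(m - 5)*(m - 3)*(m + 2)*(m + 3)*(m^2 + 3*m) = m*(m - 5)*(m - 3)*(m + 2)*(m + 3)^2*(m)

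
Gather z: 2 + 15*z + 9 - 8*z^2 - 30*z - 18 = -8*z^2 - 15*z - 7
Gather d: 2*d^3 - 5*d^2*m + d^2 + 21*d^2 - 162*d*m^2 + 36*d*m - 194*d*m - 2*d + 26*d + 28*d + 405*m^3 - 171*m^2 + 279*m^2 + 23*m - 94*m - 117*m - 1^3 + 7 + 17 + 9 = 2*d^3 + d^2*(22 - 5*m) + d*(-162*m^2 - 158*m + 52) + 405*m^3 + 108*m^2 - 188*m + 32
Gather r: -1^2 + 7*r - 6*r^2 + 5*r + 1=-6*r^2 + 12*r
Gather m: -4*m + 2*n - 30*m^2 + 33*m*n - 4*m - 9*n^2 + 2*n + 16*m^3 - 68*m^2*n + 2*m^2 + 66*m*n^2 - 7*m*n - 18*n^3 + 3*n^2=16*m^3 + m^2*(-68*n - 28) + m*(66*n^2 + 26*n - 8) - 18*n^3 - 6*n^2 + 4*n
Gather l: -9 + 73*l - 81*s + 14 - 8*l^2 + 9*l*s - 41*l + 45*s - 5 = -8*l^2 + l*(9*s + 32) - 36*s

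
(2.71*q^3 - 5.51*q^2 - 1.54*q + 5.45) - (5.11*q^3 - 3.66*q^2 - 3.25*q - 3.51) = -2.4*q^3 - 1.85*q^2 + 1.71*q + 8.96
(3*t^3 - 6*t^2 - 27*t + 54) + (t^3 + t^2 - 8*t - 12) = 4*t^3 - 5*t^2 - 35*t + 42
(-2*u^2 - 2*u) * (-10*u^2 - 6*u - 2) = 20*u^4 + 32*u^3 + 16*u^2 + 4*u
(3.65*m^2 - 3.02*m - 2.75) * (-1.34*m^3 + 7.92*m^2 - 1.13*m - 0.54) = -4.891*m^5 + 32.9548*m^4 - 24.3579*m^3 - 20.3384*m^2 + 4.7383*m + 1.485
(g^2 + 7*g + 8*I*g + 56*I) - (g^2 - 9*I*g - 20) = 7*g + 17*I*g + 20 + 56*I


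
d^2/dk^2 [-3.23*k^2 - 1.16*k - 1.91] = -6.46000000000000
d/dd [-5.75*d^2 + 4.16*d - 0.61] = 4.16 - 11.5*d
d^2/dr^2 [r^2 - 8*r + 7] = 2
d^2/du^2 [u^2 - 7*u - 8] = 2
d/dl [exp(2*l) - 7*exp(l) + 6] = (2*exp(l) - 7)*exp(l)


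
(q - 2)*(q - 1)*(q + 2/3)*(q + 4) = q^4 + 5*q^3/3 - 28*q^2/3 + 4*q/3 + 16/3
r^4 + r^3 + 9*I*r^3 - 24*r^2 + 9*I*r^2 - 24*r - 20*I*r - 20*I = (r + 1)*(r + 2*I)^2*(r + 5*I)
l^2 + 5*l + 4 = (l + 1)*(l + 4)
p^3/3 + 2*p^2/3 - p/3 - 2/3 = (p/3 + 1/3)*(p - 1)*(p + 2)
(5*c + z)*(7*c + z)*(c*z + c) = 35*c^3*z + 35*c^3 + 12*c^2*z^2 + 12*c^2*z + c*z^3 + c*z^2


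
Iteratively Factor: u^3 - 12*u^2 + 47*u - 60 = (u - 5)*(u^2 - 7*u + 12) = (u - 5)*(u - 3)*(u - 4)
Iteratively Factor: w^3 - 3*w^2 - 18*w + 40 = (w - 5)*(w^2 + 2*w - 8) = (w - 5)*(w + 4)*(w - 2)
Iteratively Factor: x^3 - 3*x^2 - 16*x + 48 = (x + 4)*(x^2 - 7*x + 12) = (x - 3)*(x + 4)*(x - 4)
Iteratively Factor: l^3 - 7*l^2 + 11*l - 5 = (l - 1)*(l^2 - 6*l + 5) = (l - 1)^2*(l - 5)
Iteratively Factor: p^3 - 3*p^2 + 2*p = (p - 2)*(p^2 - p) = (p - 2)*(p - 1)*(p)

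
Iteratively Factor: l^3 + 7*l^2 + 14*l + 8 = (l + 1)*(l^2 + 6*l + 8) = (l + 1)*(l + 4)*(l + 2)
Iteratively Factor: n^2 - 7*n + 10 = (n - 2)*(n - 5)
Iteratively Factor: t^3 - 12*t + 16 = (t + 4)*(t^2 - 4*t + 4) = (t - 2)*(t + 4)*(t - 2)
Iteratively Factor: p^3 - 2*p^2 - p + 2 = (p - 2)*(p^2 - 1) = (p - 2)*(p + 1)*(p - 1)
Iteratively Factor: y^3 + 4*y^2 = (y)*(y^2 + 4*y) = y*(y + 4)*(y)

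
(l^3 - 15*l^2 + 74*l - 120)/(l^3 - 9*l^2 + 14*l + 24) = (l - 5)/(l + 1)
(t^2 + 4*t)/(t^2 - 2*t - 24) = t/(t - 6)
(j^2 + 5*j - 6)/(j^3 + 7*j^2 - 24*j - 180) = (j - 1)/(j^2 + j - 30)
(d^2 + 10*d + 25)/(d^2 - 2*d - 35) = (d + 5)/(d - 7)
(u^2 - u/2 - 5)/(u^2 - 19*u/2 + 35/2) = (u + 2)/(u - 7)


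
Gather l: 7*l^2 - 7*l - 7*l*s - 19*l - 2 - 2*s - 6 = 7*l^2 + l*(-7*s - 26) - 2*s - 8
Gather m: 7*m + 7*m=14*m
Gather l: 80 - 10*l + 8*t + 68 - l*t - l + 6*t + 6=l*(-t - 11) + 14*t + 154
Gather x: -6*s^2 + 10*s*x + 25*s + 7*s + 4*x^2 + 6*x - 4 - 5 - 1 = -6*s^2 + 32*s + 4*x^2 + x*(10*s + 6) - 10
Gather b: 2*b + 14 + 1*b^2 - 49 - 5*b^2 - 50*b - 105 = -4*b^2 - 48*b - 140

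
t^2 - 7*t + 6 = (t - 6)*(t - 1)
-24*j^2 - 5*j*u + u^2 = (-8*j + u)*(3*j + u)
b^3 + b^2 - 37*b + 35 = (b - 5)*(b - 1)*(b + 7)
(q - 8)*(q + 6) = q^2 - 2*q - 48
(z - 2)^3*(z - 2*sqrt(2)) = z^4 - 6*z^3 - 2*sqrt(2)*z^3 + 12*z^2 + 12*sqrt(2)*z^2 - 24*sqrt(2)*z - 8*z + 16*sqrt(2)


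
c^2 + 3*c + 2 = (c + 1)*(c + 2)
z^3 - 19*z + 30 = (z - 3)*(z - 2)*(z + 5)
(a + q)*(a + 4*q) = a^2 + 5*a*q + 4*q^2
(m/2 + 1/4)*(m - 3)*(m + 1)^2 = m^4/2 - m^3/4 - 11*m^2/4 - 11*m/4 - 3/4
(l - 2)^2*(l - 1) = l^3 - 5*l^2 + 8*l - 4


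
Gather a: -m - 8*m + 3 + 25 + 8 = 36 - 9*m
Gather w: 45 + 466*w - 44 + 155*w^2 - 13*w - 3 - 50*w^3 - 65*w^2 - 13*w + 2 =-50*w^3 + 90*w^2 + 440*w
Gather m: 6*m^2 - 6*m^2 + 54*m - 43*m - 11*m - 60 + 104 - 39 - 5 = 0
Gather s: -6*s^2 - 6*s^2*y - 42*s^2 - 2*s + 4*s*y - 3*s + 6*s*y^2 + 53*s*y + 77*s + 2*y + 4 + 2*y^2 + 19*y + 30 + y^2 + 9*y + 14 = s^2*(-6*y - 48) + s*(6*y^2 + 57*y + 72) + 3*y^2 + 30*y + 48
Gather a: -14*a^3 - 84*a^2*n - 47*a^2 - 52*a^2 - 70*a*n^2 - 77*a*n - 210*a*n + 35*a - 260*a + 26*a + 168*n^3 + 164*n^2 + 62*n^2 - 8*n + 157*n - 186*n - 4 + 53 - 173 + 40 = -14*a^3 + a^2*(-84*n - 99) + a*(-70*n^2 - 287*n - 199) + 168*n^3 + 226*n^2 - 37*n - 84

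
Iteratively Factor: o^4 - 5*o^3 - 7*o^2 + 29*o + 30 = (o - 3)*(o^3 - 2*o^2 - 13*o - 10) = (o - 3)*(o + 2)*(o^2 - 4*o - 5) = (o - 3)*(o + 1)*(o + 2)*(o - 5)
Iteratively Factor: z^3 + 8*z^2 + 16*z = (z)*(z^2 + 8*z + 16) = z*(z + 4)*(z + 4)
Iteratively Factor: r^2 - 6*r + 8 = (r - 2)*(r - 4)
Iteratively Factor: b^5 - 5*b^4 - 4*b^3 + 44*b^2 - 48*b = (b)*(b^4 - 5*b^3 - 4*b^2 + 44*b - 48) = b*(b - 2)*(b^3 - 3*b^2 - 10*b + 24) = b*(b - 2)^2*(b^2 - b - 12) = b*(b - 2)^2*(b + 3)*(b - 4)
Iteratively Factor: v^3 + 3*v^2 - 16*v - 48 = (v + 3)*(v^2 - 16) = (v - 4)*(v + 3)*(v + 4)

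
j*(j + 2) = j^2 + 2*j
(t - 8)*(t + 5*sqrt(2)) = t^2 - 8*t + 5*sqrt(2)*t - 40*sqrt(2)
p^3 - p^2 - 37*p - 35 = (p - 7)*(p + 1)*(p + 5)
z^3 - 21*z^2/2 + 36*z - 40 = (z - 4)^2*(z - 5/2)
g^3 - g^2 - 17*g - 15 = (g - 5)*(g + 1)*(g + 3)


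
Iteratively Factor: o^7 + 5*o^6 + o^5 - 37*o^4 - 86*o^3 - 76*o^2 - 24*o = (o + 1)*(o^6 + 4*o^5 - 3*o^4 - 34*o^3 - 52*o^2 - 24*o) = (o + 1)*(o + 2)*(o^5 + 2*o^4 - 7*o^3 - 20*o^2 - 12*o) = o*(o + 1)*(o + 2)*(o^4 + 2*o^3 - 7*o^2 - 20*o - 12) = o*(o + 1)*(o + 2)^2*(o^3 - 7*o - 6) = o*(o + 1)^2*(o + 2)^2*(o^2 - o - 6) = o*(o - 3)*(o + 1)^2*(o + 2)^2*(o + 2)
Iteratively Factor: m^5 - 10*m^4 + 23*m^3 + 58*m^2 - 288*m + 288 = (m - 3)*(m^4 - 7*m^3 + 2*m^2 + 64*m - 96) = (m - 3)*(m + 3)*(m^3 - 10*m^2 + 32*m - 32) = (m - 4)*(m - 3)*(m + 3)*(m^2 - 6*m + 8) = (m - 4)^2*(m - 3)*(m + 3)*(m - 2)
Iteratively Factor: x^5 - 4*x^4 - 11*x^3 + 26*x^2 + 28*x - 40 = (x - 5)*(x^4 + x^3 - 6*x^2 - 4*x + 8) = (x - 5)*(x - 1)*(x^3 + 2*x^2 - 4*x - 8) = (x - 5)*(x - 2)*(x - 1)*(x^2 + 4*x + 4) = (x - 5)*(x - 2)*(x - 1)*(x + 2)*(x + 2)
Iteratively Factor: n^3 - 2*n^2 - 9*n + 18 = (n - 2)*(n^2 - 9) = (n - 2)*(n + 3)*(n - 3)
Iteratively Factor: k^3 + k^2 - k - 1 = (k + 1)*(k^2 - 1) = (k - 1)*(k + 1)*(k + 1)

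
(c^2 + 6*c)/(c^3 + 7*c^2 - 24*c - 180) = c/(c^2 + c - 30)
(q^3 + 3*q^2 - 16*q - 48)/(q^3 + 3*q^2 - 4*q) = (q^2 - q - 12)/(q*(q - 1))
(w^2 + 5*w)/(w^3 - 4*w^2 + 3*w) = (w + 5)/(w^2 - 4*w + 3)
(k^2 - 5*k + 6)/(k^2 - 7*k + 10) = (k - 3)/(k - 5)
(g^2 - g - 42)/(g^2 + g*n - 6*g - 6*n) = (g^2 - g - 42)/(g^2 + g*n - 6*g - 6*n)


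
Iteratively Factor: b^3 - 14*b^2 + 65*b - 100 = (b - 5)*(b^2 - 9*b + 20) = (b - 5)^2*(b - 4)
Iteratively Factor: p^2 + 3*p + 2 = (p + 1)*(p + 2)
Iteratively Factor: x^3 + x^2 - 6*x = (x + 3)*(x^2 - 2*x) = (x - 2)*(x + 3)*(x)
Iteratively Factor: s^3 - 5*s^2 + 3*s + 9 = (s + 1)*(s^2 - 6*s + 9) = (s - 3)*(s + 1)*(s - 3)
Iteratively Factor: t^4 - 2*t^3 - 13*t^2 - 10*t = (t + 1)*(t^3 - 3*t^2 - 10*t) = t*(t + 1)*(t^2 - 3*t - 10) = t*(t - 5)*(t + 1)*(t + 2)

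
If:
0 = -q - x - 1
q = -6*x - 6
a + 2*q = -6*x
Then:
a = 6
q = 0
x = -1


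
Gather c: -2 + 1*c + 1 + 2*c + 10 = 3*c + 9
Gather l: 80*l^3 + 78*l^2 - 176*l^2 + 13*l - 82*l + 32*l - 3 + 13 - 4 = 80*l^3 - 98*l^2 - 37*l + 6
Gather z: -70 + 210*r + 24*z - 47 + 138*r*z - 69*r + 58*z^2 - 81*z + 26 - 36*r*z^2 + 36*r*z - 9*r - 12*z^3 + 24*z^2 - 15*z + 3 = 132*r - 12*z^3 + z^2*(82 - 36*r) + z*(174*r - 72) - 88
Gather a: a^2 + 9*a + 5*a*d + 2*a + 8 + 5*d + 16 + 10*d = a^2 + a*(5*d + 11) + 15*d + 24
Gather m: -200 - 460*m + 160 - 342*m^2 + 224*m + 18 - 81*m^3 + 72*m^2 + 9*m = -81*m^3 - 270*m^2 - 227*m - 22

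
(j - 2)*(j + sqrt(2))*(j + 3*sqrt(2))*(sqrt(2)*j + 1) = sqrt(2)*j^4 - 2*sqrt(2)*j^3 + 9*j^3 - 18*j^2 + 10*sqrt(2)*j^2 - 20*sqrt(2)*j + 6*j - 12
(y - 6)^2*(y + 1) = y^3 - 11*y^2 + 24*y + 36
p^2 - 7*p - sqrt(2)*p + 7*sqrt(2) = (p - 7)*(p - sqrt(2))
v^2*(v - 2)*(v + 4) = v^4 + 2*v^3 - 8*v^2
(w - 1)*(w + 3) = w^2 + 2*w - 3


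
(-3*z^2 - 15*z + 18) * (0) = 0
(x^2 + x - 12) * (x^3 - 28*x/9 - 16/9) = x^5 + x^4 - 136*x^3/9 - 44*x^2/9 + 320*x/9 + 64/3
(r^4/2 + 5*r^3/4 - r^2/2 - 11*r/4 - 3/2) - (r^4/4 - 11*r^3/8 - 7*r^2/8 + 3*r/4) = r^4/4 + 21*r^3/8 + 3*r^2/8 - 7*r/2 - 3/2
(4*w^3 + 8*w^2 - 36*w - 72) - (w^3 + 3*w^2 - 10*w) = 3*w^3 + 5*w^2 - 26*w - 72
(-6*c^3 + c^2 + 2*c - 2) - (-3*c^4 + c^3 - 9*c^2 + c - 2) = 3*c^4 - 7*c^3 + 10*c^2 + c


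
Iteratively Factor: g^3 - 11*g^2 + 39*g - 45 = (g - 3)*(g^2 - 8*g + 15) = (g - 5)*(g - 3)*(g - 3)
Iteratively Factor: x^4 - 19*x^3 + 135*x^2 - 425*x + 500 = (x - 5)*(x^3 - 14*x^2 + 65*x - 100) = (x - 5)^2*(x^2 - 9*x + 20) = (x - 5)^3*(x - 4)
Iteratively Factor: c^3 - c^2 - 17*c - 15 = (c + 1)*(c^2 - 2*c - 15) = (c - 5)*(c + 1)*(c + 3)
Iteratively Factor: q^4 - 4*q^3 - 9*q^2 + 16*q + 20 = (q + 1)*(q^3 - 5*q^2 - 4*q + 20) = (q - 5)*(q + 1)*(q^2 - 4) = (q - 5)*(q + 1)*(q + 2)*(q - 2)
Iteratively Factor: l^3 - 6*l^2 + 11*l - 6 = (l - 3)*(l^2 - 3*l + 2) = (l - 3)*(l - 2)*(l - 1)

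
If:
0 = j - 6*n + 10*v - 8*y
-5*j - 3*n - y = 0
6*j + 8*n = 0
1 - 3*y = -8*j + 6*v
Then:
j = -4/131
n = 3/131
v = 11/131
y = 11/131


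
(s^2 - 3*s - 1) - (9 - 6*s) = s^2 + 3*s - 10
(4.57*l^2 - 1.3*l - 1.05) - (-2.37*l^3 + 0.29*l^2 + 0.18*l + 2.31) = 2.37*l^3 + 4.28*l^2 - 1.48*l - 3.36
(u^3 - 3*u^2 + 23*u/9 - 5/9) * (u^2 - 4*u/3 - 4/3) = u^5 - 13*u^4/3 + 47*u^3/9 + u^2/27 - 8*u/3 + 20/27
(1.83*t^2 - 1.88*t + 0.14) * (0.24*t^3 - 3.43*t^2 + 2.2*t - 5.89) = 0.4392*t^5 - 6.7281*t^4 + 10.508*t^3 - 15.3949*t^2 + 11.3812*t - 0.8246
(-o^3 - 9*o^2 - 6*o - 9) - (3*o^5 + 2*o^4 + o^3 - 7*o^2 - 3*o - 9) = -3*o^5 - 2*o^4 - 2*o^3 - 2*o^2 - 3*o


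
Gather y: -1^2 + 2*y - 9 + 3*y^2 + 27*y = 3*y^2 + 29*y - 10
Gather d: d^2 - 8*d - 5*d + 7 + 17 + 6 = d^2 - 13*d + 30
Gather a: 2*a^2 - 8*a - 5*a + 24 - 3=2*a^2 - 13*a + 21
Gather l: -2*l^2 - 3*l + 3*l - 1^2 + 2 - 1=-2*l^2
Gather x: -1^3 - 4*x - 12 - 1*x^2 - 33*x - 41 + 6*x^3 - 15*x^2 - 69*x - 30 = 6*x^3 - 16*x^2 - 106*x - 84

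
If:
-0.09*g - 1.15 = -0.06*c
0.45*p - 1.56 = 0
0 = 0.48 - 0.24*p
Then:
No Solution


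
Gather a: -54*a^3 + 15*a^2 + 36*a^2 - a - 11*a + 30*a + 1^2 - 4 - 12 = -54*a^3 + 51*a^2 + 18*a - 15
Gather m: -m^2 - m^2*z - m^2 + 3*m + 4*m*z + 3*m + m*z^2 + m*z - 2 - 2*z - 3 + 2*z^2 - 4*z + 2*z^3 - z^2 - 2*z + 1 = m^2*(-z - 2) + m*(z^2 + 5*z + 6) + 2*z^3 + z^2 - 8*z - 4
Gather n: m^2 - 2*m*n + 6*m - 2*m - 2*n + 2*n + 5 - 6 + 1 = m^2 - 2*m*n + 4*m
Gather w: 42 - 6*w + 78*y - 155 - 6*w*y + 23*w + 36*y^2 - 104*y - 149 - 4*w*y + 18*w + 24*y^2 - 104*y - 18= w*(35 - 10*y) + 60*y^2 - 130*y - 280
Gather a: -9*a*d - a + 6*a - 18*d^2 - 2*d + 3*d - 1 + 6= a*(5 - 9*d) - 18*d^2 + d + 5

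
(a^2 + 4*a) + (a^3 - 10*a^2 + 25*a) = a^3 - 9*a^2 + 29*a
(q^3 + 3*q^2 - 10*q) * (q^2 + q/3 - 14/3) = q^5 + 10*q^4/3 - 41*q^3/3 - 52*q^2/3 + 140*q/3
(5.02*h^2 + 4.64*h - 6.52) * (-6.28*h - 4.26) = -31.5256*h^3 - 50.5244*h^2 + 21.1792*h + 27.7752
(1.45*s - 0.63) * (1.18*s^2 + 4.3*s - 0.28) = 1.711*s^3 + 5.4916*s^2 - 3.115*s + 0.1764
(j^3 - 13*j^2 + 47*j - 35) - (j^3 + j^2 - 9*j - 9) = -14*j^2 + 56*j - 26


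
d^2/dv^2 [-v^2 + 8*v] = -2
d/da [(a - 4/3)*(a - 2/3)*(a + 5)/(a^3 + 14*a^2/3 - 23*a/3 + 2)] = (45*a^4 + 78*a^3 + 329*a^2 - 796*a + 428)/(3*(9*a^6 + 84*a^5 + 58*a^4 - 608*a^3 + 697*a^2 - 276*a + 36))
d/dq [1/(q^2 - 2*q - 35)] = 2*(1 - q)/(-q^2 + 2*q + 35)^2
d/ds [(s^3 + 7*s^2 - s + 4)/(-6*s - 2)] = (-6*s^3 - 24*s^2 - 14*s + 13)/(2*(9*s^2 + 6*s + 1))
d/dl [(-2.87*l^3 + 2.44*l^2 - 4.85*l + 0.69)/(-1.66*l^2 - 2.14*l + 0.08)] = (4.7642*l^4 + 12.2836*l^3 - 13.9614*l^2 + 2.6812*l + 1.0886)/(2.7556*l^4 + 7.1048*l^3 + 4.314*l^2 - 0.3424*l + 0.0064)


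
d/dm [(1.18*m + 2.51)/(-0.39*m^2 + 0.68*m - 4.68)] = (0.4602*m^2 + 1.9578*m - 7.2292)/(0.1521*m^4 - 0.5304*m^3 + 4.1128*m^2 - 6.3648*m + 21.9024)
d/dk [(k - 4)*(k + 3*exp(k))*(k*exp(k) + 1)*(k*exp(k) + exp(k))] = ((k - 4)*(k + 1)^2*(k + 3*exp(k))*exp(k) + (k - 4)*(k + 1)*(k*exp(k) + 1)*(3*exp(k) + 1) + (k - 4)*(k + 2)*(k + 3*exp(k))*(k*exp(k) + 1) + (k + 1)*(k + 3*exp(k))*(k*exp(k) + 1))*exp(k)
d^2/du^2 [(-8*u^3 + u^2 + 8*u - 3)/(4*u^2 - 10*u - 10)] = 2*(-119*u^3 - 303*u^2 - 135*u - 140)/(8*u^6 - 60*u^5 + 90*u^4 + 175*u^3 - 225*u^2 - 375*u - 125)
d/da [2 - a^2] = -2*a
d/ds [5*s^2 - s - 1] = 10*s - 1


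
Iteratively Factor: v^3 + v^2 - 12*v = (v)*(v^2 + v - 12) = v*(v + 4)*(v - 3)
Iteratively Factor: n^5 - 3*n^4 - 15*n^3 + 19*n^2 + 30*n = (n + 1)*(n^4 - 4*n^3 - 11*n^2 + 30*n) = (n - 5)*(n + 1)*(n^3 + n^2 - 6*n) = (n - 5)*(n + 1)*(n + 3)*(n^2 - 2*n) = (n - 5)*(n - 2)*(n + 1)*(n + 3)*(n)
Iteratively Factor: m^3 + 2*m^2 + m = (m + 1)*(m^2 + m) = m*(m + 1)*(m + 1)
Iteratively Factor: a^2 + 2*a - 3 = (a - 1)*(a + 3)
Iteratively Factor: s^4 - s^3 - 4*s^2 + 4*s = (s + 2)*(s^3 - 3*s^2 + 2*s) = s*(s + 2)*(s^2 - 3*s + 2) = s*(s - 1)*(s + 2)*(s - 2)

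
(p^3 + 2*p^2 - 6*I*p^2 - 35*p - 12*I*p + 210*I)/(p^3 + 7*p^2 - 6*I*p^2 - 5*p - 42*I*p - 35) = (p^2 - p*(5 + 6*I) + 30*I)/(p^2 - 6*I*p - 5)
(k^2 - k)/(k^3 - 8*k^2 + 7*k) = 1/(k - 7)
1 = 1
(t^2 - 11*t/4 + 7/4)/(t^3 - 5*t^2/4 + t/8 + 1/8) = 2*(4*t - 7)/(8*t^2 - 2*t - 1)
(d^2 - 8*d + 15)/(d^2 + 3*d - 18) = (d - 5)/(d + 6)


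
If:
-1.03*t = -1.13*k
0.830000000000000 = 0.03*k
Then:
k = 27.67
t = 30.35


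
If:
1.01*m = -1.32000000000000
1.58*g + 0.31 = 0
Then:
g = -0.20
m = -1.31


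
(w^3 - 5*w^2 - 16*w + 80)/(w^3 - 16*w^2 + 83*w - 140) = (w + 4)/(w - 7)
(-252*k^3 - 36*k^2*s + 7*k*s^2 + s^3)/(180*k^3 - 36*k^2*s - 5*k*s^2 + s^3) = (7*k + s)/(-5*k + s)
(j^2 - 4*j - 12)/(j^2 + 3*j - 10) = (j^2 - 4*j - 12)/(j^2 + 3*j - 10)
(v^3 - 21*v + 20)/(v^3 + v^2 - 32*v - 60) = (v^2 - 5*v + 4)/(v^2 - 4*v - 12)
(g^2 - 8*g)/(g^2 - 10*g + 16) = g/(g - 2)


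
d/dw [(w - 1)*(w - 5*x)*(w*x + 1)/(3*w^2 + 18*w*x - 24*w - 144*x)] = (-2*(w - 1)*(w - 5*x)*(w*x + 1)*(w + 3*x - 4) + (x*(w - 1)*(w - 5*x) + (w - 1)*(w*x + 1) + (w - 5*x)*(w*x + 1))*(w^2 + 6*w*x - 8*w - 48*x))/(3*(w^2 + 6*w*x - 8*w - 48*x)^2)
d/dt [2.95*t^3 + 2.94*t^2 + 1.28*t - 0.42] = 8.85*t^2 + 5.88*t + 1.28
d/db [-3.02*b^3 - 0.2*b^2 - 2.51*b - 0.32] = -9.06*b^2 - 0.4*b - 2.51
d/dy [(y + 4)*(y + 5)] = 2*y + 9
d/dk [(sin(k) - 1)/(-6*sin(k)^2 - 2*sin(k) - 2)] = (3*sin(k)^2 - 6*sin(k) - 2)*cos(k)/(2*(3*sin(k)^2 + sin(k) + 1)^2)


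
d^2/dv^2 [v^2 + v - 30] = 2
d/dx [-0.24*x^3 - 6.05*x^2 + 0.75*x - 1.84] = -0.72*x^2 - 12.1*x + 0.75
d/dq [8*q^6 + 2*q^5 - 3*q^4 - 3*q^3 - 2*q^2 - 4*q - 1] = 48*q^5 + 10*q^4 - 12*q^3 - 9*q^2 - 4*q - 4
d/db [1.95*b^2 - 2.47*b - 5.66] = 3.9*b - 2.47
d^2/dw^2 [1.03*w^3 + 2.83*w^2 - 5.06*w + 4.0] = 6.18*w + 5.66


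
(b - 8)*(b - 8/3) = b^2 - 32*b/3 + 64/3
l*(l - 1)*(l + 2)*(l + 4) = l^4 + 5*l^3 + 2*l^2 - 8*l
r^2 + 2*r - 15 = (r - 3)*(r + 5)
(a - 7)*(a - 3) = a^2 - 10*a + 21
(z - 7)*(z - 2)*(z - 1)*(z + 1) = z^4 - 9*z^3 + 13*z^2 + 9*z - 14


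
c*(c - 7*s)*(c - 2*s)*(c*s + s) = c^4*s - 9*c^3*s^2 + c^3*s + 14*c^2*s^3 - 9*c^2*s^2 + 14*c*s^3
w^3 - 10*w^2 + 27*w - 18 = (w - 6)*(w - 3)*(w - 1)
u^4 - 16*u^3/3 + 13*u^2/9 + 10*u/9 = u*(u - 5)*(u - 2/3)*(u + 1/3)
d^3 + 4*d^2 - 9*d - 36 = (d - 3)*(d + 3)*(d + 4)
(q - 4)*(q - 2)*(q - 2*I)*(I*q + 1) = I*q^4 + 3*q^3 - 6*I*q^3 - 18*q^2 + 6*I*q^2 + 24*q + 12*I*q - 16*I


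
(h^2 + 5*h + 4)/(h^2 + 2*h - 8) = (h + 1)/(h - 2)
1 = 1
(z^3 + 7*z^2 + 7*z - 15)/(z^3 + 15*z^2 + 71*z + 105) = (z - 1)/(z + 7)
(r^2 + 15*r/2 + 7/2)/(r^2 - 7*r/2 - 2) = (r + 7)/(r - 4)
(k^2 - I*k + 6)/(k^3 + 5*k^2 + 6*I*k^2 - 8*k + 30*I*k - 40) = (k - 3*I)/(k^2 + k*(5 + 4*I) + 20*I)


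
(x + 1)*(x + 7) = x^2 + 8*x + 7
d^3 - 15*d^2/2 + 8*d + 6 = (d - 6)*(d - 2)*(d + 1/2)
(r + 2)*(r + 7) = r^2 + 9*r + 14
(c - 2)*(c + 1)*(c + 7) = c^3 + 6*c^2 - 9*c - 14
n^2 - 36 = (n - 6)*(n + 6)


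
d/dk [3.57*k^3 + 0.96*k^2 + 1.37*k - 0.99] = 10.71*k^2 + 1.92*k + 1.37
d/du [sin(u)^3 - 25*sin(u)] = (3*sin(u)^2 - 25)*cos(u)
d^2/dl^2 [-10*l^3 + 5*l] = -60*l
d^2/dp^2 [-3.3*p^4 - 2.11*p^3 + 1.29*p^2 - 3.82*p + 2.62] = -39.6*p^2 - 12.66*p + 2.58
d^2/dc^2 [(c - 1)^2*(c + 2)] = 6*c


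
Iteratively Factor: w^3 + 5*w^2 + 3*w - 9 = (w + 3)*(w^2 + 2*w - 3) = (w - 1)*(w + 3)*(w + 3)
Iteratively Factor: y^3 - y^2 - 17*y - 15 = (y + 1)*(y^2 - 2*y - 15) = (y + 1)*(y + 3)*(y - 5)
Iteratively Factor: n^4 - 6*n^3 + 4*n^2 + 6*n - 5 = (n - 5)*(n^3 - n^2 - n + 1) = (n - 5)*(n + 1)*(n^2 - 2*n + 1) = (n - 5)*(n - 1)*(n + 1)*(n - 1)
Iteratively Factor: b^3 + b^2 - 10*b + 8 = (b - 1)*(b^2 + 2*b - 8) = (b - 2)*(b - 1)*(b + 4)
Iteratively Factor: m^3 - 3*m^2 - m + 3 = (m - 1)*(m^2 - 2*m - 3) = (m - 1)*(m + 1)*(m - 3)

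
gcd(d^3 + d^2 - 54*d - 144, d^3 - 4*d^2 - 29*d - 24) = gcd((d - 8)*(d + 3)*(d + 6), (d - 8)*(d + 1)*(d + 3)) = d^2 - 5*d - 24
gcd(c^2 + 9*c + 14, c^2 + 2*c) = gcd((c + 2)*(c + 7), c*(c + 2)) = c + 2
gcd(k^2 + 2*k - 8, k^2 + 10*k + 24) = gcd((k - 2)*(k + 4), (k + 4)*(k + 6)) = k + 4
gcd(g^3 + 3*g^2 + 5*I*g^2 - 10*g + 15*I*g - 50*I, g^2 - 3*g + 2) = g - 2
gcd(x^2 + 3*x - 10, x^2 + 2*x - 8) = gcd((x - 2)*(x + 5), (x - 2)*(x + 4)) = x - 2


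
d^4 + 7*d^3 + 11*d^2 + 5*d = d*(d + 1)^2*(d + 5)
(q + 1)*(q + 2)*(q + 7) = q^3 + 10*q^2 + 23*q + 14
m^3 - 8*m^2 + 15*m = m*(m - 5)*(m - 3)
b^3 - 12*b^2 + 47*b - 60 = (b - 5)*(b - 4)*(b - 3)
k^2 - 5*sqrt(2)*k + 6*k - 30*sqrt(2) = (k + 6)*(k - 5*sqrt(2))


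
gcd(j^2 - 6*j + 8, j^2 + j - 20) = j - 4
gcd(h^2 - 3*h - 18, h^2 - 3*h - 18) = h^2 - 3*h - 18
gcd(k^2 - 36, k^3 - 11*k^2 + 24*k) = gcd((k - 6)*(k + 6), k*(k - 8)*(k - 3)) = 1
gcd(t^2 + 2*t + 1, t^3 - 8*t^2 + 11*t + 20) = t + 1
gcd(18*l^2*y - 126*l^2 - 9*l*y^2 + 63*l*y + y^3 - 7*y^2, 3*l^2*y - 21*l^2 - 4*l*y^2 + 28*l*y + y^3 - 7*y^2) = -3*l*y + 21*l + y^2 - 7*y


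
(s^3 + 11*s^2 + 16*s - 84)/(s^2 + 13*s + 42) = s - 2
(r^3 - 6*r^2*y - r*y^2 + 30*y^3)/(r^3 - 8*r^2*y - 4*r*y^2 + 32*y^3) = (r^2 - 8*r*y + 15*y^2)/(r^2 - 10*r*y + 16*y^2)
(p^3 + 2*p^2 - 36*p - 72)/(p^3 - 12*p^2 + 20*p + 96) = (p + 6)/(p - 8)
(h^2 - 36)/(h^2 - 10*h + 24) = (h + 6)/(h - 4)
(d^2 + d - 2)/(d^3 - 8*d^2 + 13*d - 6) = (d + 2)/(d^2 - 7*d + 6)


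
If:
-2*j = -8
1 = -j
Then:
No Solution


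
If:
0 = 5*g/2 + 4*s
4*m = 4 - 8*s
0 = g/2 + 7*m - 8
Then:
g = 4/37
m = 42/37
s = -5/74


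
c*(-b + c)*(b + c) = -b^2*c + c^3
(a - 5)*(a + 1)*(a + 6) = a^3 + 2*a^2 - 29*a - 30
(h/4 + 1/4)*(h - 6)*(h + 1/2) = h^3/4 - 9*h^2/8 - 17*h/8 - 3/4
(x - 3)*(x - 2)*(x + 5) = x^3 - 19*x + 30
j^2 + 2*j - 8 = (j - 2)*(j + 4)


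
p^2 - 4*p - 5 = (p - 5)*(p + 1)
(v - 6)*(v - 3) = v^2 - 9*v + 18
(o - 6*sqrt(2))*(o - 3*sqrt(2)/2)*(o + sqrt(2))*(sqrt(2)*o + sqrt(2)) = sqrt(2)*o^4 - 13*o^3 + sqrt(2)*o^3 - 13*o^2 + 3*sqrt(2)*o^2 + 3*sqrt(2)*o + 36*o + 36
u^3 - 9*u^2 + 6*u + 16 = (u - 8)*(u - 2)*(u + 1)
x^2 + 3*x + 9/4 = (x + 3/2)^2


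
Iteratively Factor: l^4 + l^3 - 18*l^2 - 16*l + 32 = (l - 1)*(l^3 + 2*l^2 - 16*l - 32) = (l - 1)*(l + 4)*(l^2 - 2*l - 8) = (l - 4)*(l - 1)*(l + 4)*(l + 2)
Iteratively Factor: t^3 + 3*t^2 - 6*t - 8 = (t + 1)*(t^2 + 2*t - 8) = (t - 2)*(t + 1)*(t + 4)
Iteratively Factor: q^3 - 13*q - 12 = (q + 1)*(q^2 - q - 12) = (q + 1)*(q + 3)*(q - 4)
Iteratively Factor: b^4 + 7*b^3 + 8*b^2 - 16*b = (b + 4)*(b^3 + 3*b^2 - 4*b) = (b - 1)*(b + 4)*(b^2 + 4*b) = (b - 1)*(b + 4)^2*(b)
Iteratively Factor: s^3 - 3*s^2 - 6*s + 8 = (s - 4)*(s^2 + s - 2) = (s - 4)*(s + 2)*(s - 1)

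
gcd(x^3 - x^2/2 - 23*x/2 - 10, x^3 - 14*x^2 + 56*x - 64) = x - 4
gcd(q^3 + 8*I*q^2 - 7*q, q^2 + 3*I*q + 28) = q + 7*I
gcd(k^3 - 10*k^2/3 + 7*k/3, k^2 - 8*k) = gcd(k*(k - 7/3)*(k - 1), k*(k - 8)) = k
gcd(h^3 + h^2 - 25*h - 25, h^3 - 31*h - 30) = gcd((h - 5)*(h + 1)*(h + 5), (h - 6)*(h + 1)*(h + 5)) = h^2 + 6*h + 5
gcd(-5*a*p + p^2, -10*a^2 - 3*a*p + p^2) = -5*a + p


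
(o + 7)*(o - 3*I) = o^2 + 7*o - 3*I*o - 21*I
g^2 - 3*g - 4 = (g - 4)*(g + 1)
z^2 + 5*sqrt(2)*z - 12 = (z - sqrt(2))*(z + 6*sqrt(2))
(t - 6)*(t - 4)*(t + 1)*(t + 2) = t^4 - 7*t^3 - 4*t^2 + 52*t + 48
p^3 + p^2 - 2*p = p*(p - 1)*(p + 2)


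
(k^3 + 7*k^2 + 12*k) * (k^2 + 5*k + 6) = k^5 + 12*k^4 + 53*k^3 + 102*k^2 + 72*k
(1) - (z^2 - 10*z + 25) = -z^2 + 10*z - 24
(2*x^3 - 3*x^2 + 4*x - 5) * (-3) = -6*x^3 + 9*x^2 - 12*x + 15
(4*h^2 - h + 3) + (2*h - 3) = 4*h^2 + h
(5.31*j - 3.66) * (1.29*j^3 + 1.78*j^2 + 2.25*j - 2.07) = 6.8499*j^4 + 4.7304*j^3 + 5.4327*j^2 - 19.2267*j + 7.5762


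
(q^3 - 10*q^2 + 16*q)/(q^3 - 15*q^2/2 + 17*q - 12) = 2*q*(q - 8)/(2*q^2 - 11*q + 12)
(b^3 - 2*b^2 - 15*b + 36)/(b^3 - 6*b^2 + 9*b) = (b + 4)/b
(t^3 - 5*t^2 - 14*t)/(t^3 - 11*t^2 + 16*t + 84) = t/(t - 6)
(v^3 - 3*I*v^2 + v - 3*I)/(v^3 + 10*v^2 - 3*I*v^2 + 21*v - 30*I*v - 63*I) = (v^2 + 1)/(v^2 + 10*v + 21)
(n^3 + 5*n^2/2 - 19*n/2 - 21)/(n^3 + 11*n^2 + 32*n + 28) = (2*n^2 + n - 21)/(2*(n^2 + 9*n + 14))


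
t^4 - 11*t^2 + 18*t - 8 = (t - 2)*(t - 1)^2*(t + 4)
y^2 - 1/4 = (y - 1/2)*(y + 1/2)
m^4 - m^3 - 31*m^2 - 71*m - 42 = (m - 7)*(m + 1)*(m + 2)*(m + 3)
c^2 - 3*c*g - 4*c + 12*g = (c - 4)*(c - 3*g)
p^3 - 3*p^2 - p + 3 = (p - 3)*(p - 1)*(p + 1)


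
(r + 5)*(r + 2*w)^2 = r^3 + 4*r^2*w + 5*r^2 + 4*r*w^2 + 20*r*w + 20*w^2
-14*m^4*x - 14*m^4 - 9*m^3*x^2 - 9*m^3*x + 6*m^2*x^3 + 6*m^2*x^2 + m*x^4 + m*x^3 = (-2*m + x)*(m + x)*(7*m + x)*(m*x + m)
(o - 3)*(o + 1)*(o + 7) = o^3 + 5*o^2 - 17*o - 21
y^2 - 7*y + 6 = (y - 6)*(y - 1)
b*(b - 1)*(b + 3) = b^3 + 2*b^2 - 3*b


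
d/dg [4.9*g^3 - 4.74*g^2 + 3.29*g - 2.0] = 14.7*g^2 - 9.48*g + 3.29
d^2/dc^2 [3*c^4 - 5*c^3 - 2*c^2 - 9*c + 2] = 36*c^2 - 30*c - 4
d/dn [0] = 0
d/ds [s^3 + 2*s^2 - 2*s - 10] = 3*s^2 + 4*s - 2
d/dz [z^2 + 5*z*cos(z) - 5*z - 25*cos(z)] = -5*z*sin(z) + 2*z + 25*sin(z) + 5*cos(z) - 5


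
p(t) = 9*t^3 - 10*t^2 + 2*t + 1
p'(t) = 27*t^2 - 20*t + 2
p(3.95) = 407.54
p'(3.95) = 344.27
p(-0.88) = -14.64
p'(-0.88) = 40.51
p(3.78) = 351.77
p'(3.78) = 312.19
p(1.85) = 27.46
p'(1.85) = 57.41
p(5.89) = 1504.89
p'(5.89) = 820.89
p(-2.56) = -220.65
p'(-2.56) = 230.15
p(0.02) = 1.04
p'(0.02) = 1.61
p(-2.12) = -133.94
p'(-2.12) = 165.75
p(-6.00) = -2315.00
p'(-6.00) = 1094.00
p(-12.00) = -17015.00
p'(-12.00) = 4130.00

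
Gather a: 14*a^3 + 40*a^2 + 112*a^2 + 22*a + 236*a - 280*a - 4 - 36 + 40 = 14*a^3 + 152*a^2 - 22*a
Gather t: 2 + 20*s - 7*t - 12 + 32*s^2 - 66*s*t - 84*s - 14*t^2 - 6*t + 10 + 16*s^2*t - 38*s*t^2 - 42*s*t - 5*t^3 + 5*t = 32*s^2 - 64*s - 5*t^3 + t^2*(-38*s - 14) + t*(16*s^2 - 108*s - 8)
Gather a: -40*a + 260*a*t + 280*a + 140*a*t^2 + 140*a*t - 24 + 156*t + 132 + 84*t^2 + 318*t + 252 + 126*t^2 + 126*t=a*(140*t^2 + 400*t + 240) + 210*t^2 + 600*t + 360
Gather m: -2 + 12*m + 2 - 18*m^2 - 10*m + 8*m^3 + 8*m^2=8*m^3 - 10*m^2 + 2*m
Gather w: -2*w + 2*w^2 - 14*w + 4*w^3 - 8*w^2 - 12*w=4*w^3 - 6*w^2 - 28*w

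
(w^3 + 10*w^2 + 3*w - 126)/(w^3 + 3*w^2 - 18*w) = (w + 7)/w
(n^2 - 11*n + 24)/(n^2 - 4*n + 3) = (n - 8)/(n - 1)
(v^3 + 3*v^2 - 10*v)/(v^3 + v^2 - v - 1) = v*(v^2 + 3*v - 10)/(v^3 + v^2 - v - 1)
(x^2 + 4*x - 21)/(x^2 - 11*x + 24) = (x + 7)/(x - 8)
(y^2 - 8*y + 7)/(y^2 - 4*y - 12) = (-y^2 + 8*y - 7)/(-y^2 + 4*y + 12)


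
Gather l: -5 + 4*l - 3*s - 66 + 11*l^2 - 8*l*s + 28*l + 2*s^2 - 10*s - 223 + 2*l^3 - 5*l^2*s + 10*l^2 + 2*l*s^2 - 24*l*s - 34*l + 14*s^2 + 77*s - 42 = 2*l^3 + l^2*(21 - 5*s) + l*(2*s^2 - 32*s - 2) + 16*s^2 + 64*s - 336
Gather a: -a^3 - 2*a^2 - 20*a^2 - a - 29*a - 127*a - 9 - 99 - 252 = -a^3 - 22*a^2 - 157*a - 360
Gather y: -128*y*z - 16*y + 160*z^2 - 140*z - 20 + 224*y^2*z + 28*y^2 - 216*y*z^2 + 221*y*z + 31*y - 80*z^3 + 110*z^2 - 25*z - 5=y^2*(224*z + 28) + y*(-216*z^2 + 93*z + 15) - 80*z^3 + 270*z^2 - 165*z - 25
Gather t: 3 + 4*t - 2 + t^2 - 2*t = t^2 + 2*t + 1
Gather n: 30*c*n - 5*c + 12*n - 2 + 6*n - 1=-5*c + n*(30*c + 18) - 3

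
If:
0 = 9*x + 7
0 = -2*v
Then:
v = 0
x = -7/9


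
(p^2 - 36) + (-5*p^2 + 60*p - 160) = -4*p^2 + 60*p - 196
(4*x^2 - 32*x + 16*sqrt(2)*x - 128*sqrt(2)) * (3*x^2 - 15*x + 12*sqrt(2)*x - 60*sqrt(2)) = 12*x^4 - 156*x^3 + 96*sqrt(2)*x^3 - 1248*sqrt(2)*x^2 + 864*x^2 - 4992*x + 3840*sqrt(2)*x + 15360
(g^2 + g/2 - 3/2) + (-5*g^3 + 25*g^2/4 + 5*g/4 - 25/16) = -5*g^3 + 29*g^2/4 + 7*g/4 - 49/16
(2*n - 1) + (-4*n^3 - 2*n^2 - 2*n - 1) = -4*n^3 - 2*n^2 - 2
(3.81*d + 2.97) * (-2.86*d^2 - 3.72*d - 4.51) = -10.8966*d^3 - 22.6674*d^2 - 28.2315*d - 13.3947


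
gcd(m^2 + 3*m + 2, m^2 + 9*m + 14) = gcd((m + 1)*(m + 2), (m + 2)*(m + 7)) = m + 2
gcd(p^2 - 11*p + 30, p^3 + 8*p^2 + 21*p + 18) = 1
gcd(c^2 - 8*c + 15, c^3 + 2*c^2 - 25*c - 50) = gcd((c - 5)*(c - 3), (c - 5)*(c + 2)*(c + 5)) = c - 5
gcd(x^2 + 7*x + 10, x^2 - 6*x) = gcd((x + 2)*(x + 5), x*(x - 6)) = 1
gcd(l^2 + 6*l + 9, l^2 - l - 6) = 1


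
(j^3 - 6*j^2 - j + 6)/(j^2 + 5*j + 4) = (j^2 - 7*j + 6)/(j + 4)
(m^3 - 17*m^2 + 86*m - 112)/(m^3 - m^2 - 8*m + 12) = (m^2 - 15*m + 56)/(m^2 + m - 6)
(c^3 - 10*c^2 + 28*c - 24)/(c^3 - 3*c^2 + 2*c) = (c^2 - 8*c + 12)/(c*(c - 1))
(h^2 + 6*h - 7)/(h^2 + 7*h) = (h - 1)/h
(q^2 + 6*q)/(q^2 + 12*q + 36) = q/(q + 6)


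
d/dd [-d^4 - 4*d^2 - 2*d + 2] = -4*d^3 - 8*d - 2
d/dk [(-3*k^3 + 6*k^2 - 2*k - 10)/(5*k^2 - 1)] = (-15*k^4 + 19*k^2 + 88*k + 2)/(25*k^4 - 10*k^2 + 1)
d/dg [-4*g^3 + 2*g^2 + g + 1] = -12*g^2 + 4*g + 1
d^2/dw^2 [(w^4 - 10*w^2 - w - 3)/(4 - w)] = 2*(-3*w^4 + 32*w^3 - 96*w^2 + 167)/(w^3 - 12*w^2 + 48*w - 64)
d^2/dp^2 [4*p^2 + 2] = 8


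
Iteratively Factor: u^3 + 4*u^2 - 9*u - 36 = (u + 3)*(u^2 + u - 12) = (u - 3)*(u + 3)*(u + 4)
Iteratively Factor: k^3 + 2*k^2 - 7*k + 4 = (k + 4)*(k^2 - 2*k + 1) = (k - 1)*(k + 4)*(k - 1)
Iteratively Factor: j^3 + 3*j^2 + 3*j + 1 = (j + 1)*(j^2 + 2*j + 1) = (j + 1)^2*(j + 1)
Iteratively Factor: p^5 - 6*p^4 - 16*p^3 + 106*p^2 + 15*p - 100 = (p + 1)*(p^4 - 7*p^3 - 9*p^2 + 115*p - 100) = (p - 5)*(p + 1)*(p^3 - 2*p^2 - 19*p + 20) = (p - 5)*(p + 1)*(p + 4)*(p^2 - 6*p + 5) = (p - 5)*(p - 1)*(p + 1)*(p + 4)*(p - 5)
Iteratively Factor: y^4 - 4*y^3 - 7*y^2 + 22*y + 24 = (y - 4)*(y^3 - 7*y - 6) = (y - 4)*(y + 2)*(y^2 - 2*y - 3) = (y - 4)*(y + 1)*(y + 2)*(y - 3)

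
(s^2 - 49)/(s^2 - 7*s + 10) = (s^2 - 49)/(s^2 - 7*s + 10)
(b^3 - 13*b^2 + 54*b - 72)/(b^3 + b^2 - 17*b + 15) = (b^2 - 10*b + 24)/(b^2 + 4*b - 5)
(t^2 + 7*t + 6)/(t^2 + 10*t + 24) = (t + 1)/(t + 4)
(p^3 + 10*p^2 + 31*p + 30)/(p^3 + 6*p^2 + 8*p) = (p^2 + 8*p + 15)/(p*(p + 4))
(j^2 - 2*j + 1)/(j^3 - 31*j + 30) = (j - 1)/(j^2 + j - 30)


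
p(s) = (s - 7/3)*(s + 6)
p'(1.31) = 6.29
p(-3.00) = -16.00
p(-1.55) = -17.28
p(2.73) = 3.46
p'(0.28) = 4.23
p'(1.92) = 7.51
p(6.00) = 44.00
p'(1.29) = 6.25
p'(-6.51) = -9.35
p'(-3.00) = -2.33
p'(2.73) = 9.13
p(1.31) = -7.48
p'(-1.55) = 0.57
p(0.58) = -11.54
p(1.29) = -7.61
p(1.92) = -3.27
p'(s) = 2*s + 11/3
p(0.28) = -12.89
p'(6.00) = 15.67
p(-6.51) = 4.51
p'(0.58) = 4.83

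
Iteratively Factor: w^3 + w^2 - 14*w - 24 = (w + 2)*(w^2 - w - 12) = (w - 4)*(w + 2)*(w + 3)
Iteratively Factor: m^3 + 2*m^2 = (m)*(m^2 + 2*m) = m*(m + 2)*(m)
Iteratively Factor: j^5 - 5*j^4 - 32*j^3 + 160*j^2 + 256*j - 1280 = (j - 4)*(j^4 - j^3 - 36*j^2 + 16*j + 320) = (j - 4)*(j + 4)*(j^3 - 5*j^2 - 16*j + 80) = (j - 5)*(j - 4)*(j + 4)*(j^2 - 16) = (j - 5)*(j - 4)*(j + 4)^2*(j - 4)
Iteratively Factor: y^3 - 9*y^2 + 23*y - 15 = (y - 1)*(y^2 - 8*y + 15) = (y - 5)*(y - 1)*(y - 3)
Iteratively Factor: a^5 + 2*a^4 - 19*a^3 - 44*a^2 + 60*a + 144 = (a + 3)*(a^4 - a^3 - 16*a^2 + 4*a + 48) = (a - 4)*(a + 3)*(a^3 + 3*a^2 - 4*a - 12) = (a - 4)*(a + 2)*(a + 3)*(a^2 + a - 6) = (a - 4)*(a - 2)*(a + 2)*(a + 3)*(a + 3)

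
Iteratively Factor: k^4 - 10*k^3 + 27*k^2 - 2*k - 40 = (k + 1)*(k^3 - 11*k^2 + 38*k - 40) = (k - 5)*(k + 1)*(k^2 - 6*k + 8) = (k - 5)*(k - 2)*(k + 1)*(k - 4)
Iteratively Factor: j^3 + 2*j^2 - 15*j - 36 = (j + 3)*(j^2 - j - 12) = (j + 3)^2*(j - 4)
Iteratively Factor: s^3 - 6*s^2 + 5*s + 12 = (s - 3)*(s^2 - 3*s - 4) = (s - 4)*(s - 3)*(s + 1)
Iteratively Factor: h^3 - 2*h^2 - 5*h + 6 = (h - 1)*(h^2 - h - 6) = (h - 3)*(h - 1)*(h + 2)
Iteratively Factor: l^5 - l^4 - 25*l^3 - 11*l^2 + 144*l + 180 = (l + 2)*(l^4 - 3*l^3 - 19*l^2 + 27*l + 90) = (l - 3)*(l + 2)*(l^3 - 19*l - 30) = (l - 3)*(l + 2)^2*(l^2 - 2*l - 15) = (l - 3)*(l + 2)^2*(l + 3)*(l - 5)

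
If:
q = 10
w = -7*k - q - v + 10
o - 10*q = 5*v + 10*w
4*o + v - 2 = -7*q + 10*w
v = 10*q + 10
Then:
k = -87/35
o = -276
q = 10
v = 110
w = -463/5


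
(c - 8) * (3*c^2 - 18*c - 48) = 3*c^3 - 42*c^2 + 96*c + 384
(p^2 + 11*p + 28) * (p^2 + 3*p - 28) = p^4 + 14*p^3 + 33*p^2 - 224*p - 784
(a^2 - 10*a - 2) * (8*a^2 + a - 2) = 8*a^4 - 79*a^3 - 28*a^2 + 18*a + 4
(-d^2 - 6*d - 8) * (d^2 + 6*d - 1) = -d^4 - 12*d^3 - 43*d^2 - 42*d + 8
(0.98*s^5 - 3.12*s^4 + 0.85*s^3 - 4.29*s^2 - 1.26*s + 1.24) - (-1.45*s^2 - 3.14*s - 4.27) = 0.98*s^5 - 3.12*s^4 + 0.85*s^3 - 2.84*s^2 + 1.88*s + 5.51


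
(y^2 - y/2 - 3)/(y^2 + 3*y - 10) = (y + 3/2)/(y + 5)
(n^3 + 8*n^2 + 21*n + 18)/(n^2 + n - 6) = (n^2 + 5*n + 6)/(n - 2)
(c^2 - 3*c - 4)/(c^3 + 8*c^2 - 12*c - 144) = (c + 1)/(c^2 + 12*c + 36)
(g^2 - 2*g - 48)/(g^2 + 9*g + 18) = (g - 8)/(g + 3)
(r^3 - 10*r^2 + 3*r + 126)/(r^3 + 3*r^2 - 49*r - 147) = (r - 6)/(r + 7)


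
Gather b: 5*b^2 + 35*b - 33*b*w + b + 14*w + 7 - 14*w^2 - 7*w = 5*b^2 + b*(36 - 33*w) - 14*w^2 + 7*w + 7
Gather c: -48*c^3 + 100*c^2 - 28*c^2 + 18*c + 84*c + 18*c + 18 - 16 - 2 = -48*c^3 + 72*c^2 + 120*c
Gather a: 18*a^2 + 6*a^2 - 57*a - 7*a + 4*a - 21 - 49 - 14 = 24*a^2 - 60*a - 84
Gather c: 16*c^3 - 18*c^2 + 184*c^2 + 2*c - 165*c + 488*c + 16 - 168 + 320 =16*c^3 + 166*c^2 + 325*c + 168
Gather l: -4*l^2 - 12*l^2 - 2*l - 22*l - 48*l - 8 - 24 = -16*l^2 - 72*l - 32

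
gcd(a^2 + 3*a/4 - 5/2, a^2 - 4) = a + 2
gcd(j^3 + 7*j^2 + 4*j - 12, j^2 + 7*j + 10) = j + 2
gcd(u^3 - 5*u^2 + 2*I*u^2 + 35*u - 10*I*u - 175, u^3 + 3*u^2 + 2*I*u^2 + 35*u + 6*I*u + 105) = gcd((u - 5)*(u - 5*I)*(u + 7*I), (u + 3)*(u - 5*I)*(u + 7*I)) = u^2 + 2*I*u + 35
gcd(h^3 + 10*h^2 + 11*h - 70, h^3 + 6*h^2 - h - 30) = h^2 + 3*h - 10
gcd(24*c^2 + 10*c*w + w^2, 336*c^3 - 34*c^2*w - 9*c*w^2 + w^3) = 6*c + w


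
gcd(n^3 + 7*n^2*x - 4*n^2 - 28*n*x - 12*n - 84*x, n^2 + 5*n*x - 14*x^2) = n + 7*x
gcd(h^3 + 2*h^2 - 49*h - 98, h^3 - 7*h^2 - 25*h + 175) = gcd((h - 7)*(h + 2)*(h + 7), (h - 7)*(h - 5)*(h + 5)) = h - 7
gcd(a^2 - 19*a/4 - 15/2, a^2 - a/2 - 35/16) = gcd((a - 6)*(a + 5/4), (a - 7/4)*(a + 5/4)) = a + 5/4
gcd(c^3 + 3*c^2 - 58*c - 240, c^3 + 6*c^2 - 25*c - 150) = c^2 + 11*c + 30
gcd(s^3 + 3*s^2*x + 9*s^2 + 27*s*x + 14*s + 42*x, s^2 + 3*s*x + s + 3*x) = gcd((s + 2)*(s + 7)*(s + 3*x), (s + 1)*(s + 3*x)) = s + 3*x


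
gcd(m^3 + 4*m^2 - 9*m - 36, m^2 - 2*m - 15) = m + 3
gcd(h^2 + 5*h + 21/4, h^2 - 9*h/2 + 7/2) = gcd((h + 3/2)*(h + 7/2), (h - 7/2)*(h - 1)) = 1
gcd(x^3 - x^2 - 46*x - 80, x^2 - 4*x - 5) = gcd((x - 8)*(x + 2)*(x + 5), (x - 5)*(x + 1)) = 1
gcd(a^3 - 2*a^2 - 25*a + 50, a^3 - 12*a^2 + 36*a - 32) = a - 2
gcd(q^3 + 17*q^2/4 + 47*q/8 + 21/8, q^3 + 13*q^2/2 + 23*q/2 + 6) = q^2 + 5*q/2 + 3/2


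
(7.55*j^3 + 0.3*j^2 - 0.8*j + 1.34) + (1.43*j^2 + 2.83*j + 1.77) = 7.55*j^3 + 1.73*j^2 + 2.03*j + 3.11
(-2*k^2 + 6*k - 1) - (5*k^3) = -5*k^3 - 2*k^2 + 6*k - 1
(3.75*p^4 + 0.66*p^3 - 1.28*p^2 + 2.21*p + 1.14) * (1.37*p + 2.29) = 5.1375*p^5 + 9.4917*p^4 - 0.2422*p^3 + 0.0965000000000003*p^2 + 6.6227*p + 2.6106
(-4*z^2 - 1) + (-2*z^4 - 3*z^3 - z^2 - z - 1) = -2*z^4 - 3*z^3 - 5*z^2 - z - 2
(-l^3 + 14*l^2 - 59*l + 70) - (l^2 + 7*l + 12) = -l^3 + 13*l^2 - 66*l + 58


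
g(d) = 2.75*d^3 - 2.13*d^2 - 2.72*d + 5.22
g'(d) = 8.25*d^2 - 4.26*d - 2.72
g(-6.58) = -852.55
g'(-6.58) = 382.51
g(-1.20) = 0.66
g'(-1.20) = 14.27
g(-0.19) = 5.64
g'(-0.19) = -1.61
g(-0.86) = 4.23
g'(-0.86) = 7.05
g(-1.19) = 0.81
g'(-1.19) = 14.03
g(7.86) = 1187.62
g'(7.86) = 473.48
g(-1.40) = -2.69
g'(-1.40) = 19.41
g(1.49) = 5.54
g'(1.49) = 9.25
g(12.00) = 4417.86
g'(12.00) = 1134.16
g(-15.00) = -9714.48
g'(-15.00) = 1917.43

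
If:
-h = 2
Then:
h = -2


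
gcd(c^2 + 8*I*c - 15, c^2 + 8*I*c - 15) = c^2 + 8*I*c - 15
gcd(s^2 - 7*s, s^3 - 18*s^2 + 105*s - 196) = s - 7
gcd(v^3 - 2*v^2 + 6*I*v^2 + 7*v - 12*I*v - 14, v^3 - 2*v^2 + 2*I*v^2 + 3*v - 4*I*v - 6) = v^2 + v*(-2 - I) + 2*I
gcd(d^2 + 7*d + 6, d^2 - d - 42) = d + 6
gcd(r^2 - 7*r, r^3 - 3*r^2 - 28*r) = r^2 - 7*r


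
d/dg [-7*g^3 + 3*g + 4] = 3 - 21*g^2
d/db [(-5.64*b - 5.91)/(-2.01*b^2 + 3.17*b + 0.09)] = (-11.3364*b^2 - 23.7582*b + 18.2271)/(4.0401*b^4 - 12.7434*b^3 + 9.6871*b^2 + 0.5706*b + 0.0081)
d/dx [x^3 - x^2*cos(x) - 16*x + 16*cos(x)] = x^2*sin(x) + 3*x^2 - 2*x*cos(x) - 16*sin(x) - 16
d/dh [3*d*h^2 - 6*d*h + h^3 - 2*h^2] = 6*d*h - 6*d + 3*h^2 - 4*h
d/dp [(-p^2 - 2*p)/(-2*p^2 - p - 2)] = (-3*p^2 + 4*p + 4)/(4*p^4 + 4*p^3 + 9*p^2 + 4*p + 4)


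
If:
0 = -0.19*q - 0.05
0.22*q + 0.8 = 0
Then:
No Solution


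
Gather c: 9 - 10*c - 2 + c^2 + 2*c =c^2 - 8*c + 7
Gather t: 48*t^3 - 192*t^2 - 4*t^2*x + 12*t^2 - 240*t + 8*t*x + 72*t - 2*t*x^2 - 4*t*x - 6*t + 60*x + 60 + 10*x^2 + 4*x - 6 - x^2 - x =48*t^3 + t^2*(-4*x - 180) + t*(-2*x^2 + 4*x - 174) + 9*x^2 + 63*x + 54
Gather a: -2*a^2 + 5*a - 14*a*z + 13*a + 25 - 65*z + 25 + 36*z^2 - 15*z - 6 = -2*a^2 + a*(18 - 14*z) + 36*z^2 - 80*z + 44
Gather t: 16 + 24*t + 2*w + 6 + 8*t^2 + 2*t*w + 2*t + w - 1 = 8*t^2 + t*(2*w + 26) + 3*w + 21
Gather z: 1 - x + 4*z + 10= -x + 4*z + 11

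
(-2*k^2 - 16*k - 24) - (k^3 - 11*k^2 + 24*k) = -k^3 + 9*k^2 - 40*k - 24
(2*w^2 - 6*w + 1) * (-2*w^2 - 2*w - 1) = -4*w^4 + 8*w^3 + 8*w^2 + 4*w - 1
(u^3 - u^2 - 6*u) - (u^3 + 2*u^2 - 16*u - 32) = -3*u^2 + 10*u + 32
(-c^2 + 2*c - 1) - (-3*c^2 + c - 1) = 2*c^2 + c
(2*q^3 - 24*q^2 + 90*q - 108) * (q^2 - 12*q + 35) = 2*q^5 - 48*q^4 + 448*q^3 - 2028*q^2 + 4446*q - 3780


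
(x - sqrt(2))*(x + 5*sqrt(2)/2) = x^2 + 3*sqrt(2)*x/2 - 5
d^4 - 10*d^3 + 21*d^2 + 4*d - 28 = (d - 7)*(d - 2)^2*(d + 1)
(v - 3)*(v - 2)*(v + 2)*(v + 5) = v^4 + 2*v^3 - 19*v^2 - 8*v + 60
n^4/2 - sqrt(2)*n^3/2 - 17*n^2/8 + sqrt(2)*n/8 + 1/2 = (n/2 + sqrt(2)/2)*(n - 1/2)*(n + 1/2)*(n - 2*sqrt(2))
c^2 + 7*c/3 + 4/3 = (c + 1)*(c + 4/3)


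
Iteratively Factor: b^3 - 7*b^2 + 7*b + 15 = (b - 3)*(b^2 - 4*b - 5) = (b - 5)*(b - 3)*(b + 1)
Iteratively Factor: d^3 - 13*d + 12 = (d - 1)*(d^2 + d - 12) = (d - 3)*(d - 1)*(d + 4)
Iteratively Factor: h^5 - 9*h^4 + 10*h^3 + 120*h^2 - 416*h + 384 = (h - 4)*(h^4 - 5*h^3 - 10*h^2 + 80*h - 96) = (h - 4)^2*(h^3 - h^2 - 14*h + 24) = (h - 4)^2*(h + 4)*(h^2 - 5*h + 6) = (h - 4)^2*(h - 2)*(h + 4)*(h - 3)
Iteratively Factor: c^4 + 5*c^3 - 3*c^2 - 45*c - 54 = (c + 2)*(c^3 + 3*c^2 - 9*c - 27) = (c + 2)*(c + 3)*(c^2 - 9) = (c + 2)*(c + 3)^2*(c - 3)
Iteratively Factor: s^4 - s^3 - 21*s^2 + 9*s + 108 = (s - 3)*(s^3 + 2*s^2 - 15*s - 36) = (s - 4)*(s - 3)*(s^2 + 6*s + 9) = (s - 4)*(s - 3)*(s + 3)*(s + 3)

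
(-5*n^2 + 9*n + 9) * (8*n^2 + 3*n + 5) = -40*n^4 + 57*n^3 + 74*n^2 + 72*n + 45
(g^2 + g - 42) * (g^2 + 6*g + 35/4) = g^4 + 7*g^3 - 109*g^2/4 - 973*g/4 - 735/2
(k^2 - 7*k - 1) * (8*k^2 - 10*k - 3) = 8*k^4 - 66*k^3 + 59*k^2 + 31*k + 3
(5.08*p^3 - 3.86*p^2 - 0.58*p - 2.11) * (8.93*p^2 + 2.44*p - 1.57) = 45.3644*p^5 - 22.0746*p^4 - 22.5734*p^3 - 14.1973*p^2 - 4.2378*p + 3.3127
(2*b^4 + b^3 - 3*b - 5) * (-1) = -2*b^4 - b^3 + 3*b + 5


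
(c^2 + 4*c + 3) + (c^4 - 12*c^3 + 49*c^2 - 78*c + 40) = c^4 - 12*c^3 + 50*c^2 - 74*c + 43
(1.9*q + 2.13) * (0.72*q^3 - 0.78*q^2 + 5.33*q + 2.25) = 1.368*q^4 + 0.0515999999999999*q^3 + 8.4656*q^2 + 15.6279*q + 4.7925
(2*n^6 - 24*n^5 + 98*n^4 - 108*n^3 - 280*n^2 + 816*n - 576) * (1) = 2*n^6 - 24*n^5 + 98*n^4 - 108*n^3 - 280*n^2 + 816*n - 576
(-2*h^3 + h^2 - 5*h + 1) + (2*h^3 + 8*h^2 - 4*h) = 9*h^2 - 9*h + 1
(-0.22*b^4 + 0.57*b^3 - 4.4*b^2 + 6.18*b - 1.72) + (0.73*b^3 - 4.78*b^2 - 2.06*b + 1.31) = -0.22*b^4 + 1.3*b^3 - 9.18*b^2 + 4.12*b - 0.41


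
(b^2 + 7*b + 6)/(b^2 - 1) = (b + 6)/(b - 1)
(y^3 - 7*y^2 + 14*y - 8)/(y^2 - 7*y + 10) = (y^2 - 5*y + 4)/(y - 5)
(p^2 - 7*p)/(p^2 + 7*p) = (p - 7)/(p + 7)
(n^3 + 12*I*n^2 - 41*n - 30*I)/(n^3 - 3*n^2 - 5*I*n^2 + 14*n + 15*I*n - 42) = (n^3 + 12*I*n^2 - 41*n - 30*I)/(n^3 - n^2*(3 + 5*I) + n*(14 + 15*I) - 42)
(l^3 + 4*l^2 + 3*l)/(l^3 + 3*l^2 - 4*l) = (l^2 + 4*l + 3)/(l^2 + 3*l - 4)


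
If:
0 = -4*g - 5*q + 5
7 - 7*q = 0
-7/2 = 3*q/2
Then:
No Solution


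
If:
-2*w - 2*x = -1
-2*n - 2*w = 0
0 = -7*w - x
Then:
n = 1/12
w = -1/12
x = 7/12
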